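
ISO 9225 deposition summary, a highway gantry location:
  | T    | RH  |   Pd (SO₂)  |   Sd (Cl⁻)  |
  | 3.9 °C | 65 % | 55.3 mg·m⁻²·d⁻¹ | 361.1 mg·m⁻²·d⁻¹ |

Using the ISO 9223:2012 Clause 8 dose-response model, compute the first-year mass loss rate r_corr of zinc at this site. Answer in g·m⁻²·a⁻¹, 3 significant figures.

zinc: f(T) = +0.038·(T−10) [T≤10 °C] = -0.2318
  SO₂ term: 0.0129·55.3^0.44·exp(0.046·65-0.2318) = 1.189
  Cl⁻ term: 0.0175·361.1^0.57·exp(0.008·65+0.085·3.9) = 1.177
  r_corr = 1.189 + 1.177 = 2.366 μm/a
Convert to mass loss: 2.366 μm/a × 7.14 g/cm³ = 16.89 g·m⁻²·a⁻¹

r_corr = 16.9 g·m⁻²·a⁻¹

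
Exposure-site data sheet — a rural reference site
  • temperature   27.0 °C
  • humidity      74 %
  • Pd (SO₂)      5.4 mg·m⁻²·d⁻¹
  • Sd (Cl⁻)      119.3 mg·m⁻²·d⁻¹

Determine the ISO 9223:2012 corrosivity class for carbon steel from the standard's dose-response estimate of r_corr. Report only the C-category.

C4

carbon steel: temperature factor f = -0.054·(17.0) = -0.9180
  Pd branch = 1.77·Pd^0.52·e^(0.02·RH+f) = 7.463 μm/a
  Cl⁻ term: 0.102·119.3^0.62·exp(0.033·74+0.04·27.0) = 66.94
  sum: 7.463 + 66.94 → r_corr = 74.41 μm/a
74.4 μm/a falls in (50, 80] for carbon steel → category C4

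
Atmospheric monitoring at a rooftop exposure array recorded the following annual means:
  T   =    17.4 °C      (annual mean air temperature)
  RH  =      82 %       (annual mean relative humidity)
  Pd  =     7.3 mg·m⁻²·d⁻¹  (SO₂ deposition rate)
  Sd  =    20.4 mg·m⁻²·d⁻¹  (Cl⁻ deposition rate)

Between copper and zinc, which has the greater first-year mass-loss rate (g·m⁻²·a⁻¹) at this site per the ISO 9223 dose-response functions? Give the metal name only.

copper: temperature factor f = -0.080·(7.4) = -0.5920
  Pd branch = 0.0053·Pd^0.26·e^(0.059·RH+f) = 0.6205 μm/a
  Cl⁻ term: 0.01025·20.4^0.27·exp(0.036·82+0.049·17.4) = 1.039
  r_corr = 0.6205 + 1.039 = 1.66 μm/a
  mass loss = 1.66 μm/a × 8.96 g/cm³ = 14.87 g·m⁻²·a⁻¹
zinc: f(T) = -0.071·(T−10) [T>10 °C] = -0.5254
  Pd branch = 0.0129·Pd^0.44·e^(0.046·RH+f) = 0.7951 μm/a
  Sd branch = 0.0175·Sd^0.57·e^(0.008·RH+0.085·T) = 0.8256 μm/a
  r_corr = 0.7951 + 0.8256 = 1.621 μm/a
  mass loss = 1.621 μm/a × 7.14 g/cm³ = 11.57 g·m⁻²·a⁻¹
Ordering by g·m⁻²·a⁻¹: copper (14.9) > zinc (11.6)

copper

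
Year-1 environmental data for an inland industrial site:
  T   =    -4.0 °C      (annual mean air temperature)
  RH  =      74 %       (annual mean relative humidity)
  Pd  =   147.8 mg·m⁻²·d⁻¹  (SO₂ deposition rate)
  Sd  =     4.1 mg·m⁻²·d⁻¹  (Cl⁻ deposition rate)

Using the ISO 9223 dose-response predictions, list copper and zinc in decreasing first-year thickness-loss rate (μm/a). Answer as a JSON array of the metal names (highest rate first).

copper: f(T) = +0.126·(T−10) [T≤10 °C] = -1.7640
  SO₂ term: 0.0053·147.8^0.26·exp(0.059·74-1.7640) = 0.2621
  Cl⁻ term: 0.01025·4.1^0.27·exp(0.036·74+0.049·-4.0) = 0.177
  r_corr = 0.2621 + 0.177 = 0.4391 μm/a
zinc: f(T) = +0.038·(T−10) [T≤10 °C] = -0.5320
  Pd branch = 0.0129·Pd^0.44·e^(0.046·RH+f) = 2.054 μm/a
  Cl⁻ term: 0.0175·4.1^0.57·exp(0.008·74+0.085·-4.0) = 0.05032
  sum: 2.054 + 0.05032 → r_corr = 2.104 μm/a
Ordering by μm/a: zinc (2.1) > copper (0.439)

["zinc", "copper"]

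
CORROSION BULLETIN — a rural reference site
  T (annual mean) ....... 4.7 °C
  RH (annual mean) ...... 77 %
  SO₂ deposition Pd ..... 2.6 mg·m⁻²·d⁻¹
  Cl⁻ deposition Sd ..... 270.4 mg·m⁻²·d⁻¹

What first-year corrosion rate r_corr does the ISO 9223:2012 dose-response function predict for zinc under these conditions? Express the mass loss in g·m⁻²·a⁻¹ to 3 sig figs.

zinc: temperature factor f = +0.038·(-5.3) = -0.2014
  sulphur-dioxide contribution → 0.5546 μm/a
  chloride contribution → 1.176 μm/a
  ⇒ r_corr(zinc) = 1.73 μm/a
Convert to mass loss: 1.73 μm/a × 7.14 g/cm³ = 12.35 g·m⁻²·a⁻¹

r_corr = 12.4 g·m⁻²·a⁻¹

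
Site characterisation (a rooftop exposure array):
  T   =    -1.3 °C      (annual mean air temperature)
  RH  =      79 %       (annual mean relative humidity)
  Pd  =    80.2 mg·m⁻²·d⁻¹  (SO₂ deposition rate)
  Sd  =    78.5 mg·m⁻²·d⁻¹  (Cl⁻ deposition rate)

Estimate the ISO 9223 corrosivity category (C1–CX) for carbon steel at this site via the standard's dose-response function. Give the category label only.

C3

carbon steel: f(T) = +0.150·(T−10) [T≤10 °C] = -1.6950
  Pd branch = 1.77·Pd^0.52·e^(0.02·RH+f) = 15.42 μm/a
  Cl⁻ term: 0.102·78.5^0.62·exp(0.033·79+0.04·-1.3) = 19.64
  r_corr = 15.42 + 19.64 = 35.06 μm/a
ISO 9223 Table 2 (carbon steel): 25 < 35.1 ≤ 50 μm/a ⇒ C3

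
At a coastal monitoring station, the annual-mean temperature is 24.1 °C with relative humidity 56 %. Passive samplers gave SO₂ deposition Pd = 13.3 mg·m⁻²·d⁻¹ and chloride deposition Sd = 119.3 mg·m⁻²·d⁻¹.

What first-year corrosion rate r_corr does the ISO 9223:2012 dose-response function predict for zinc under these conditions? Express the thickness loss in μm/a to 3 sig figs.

r_corr = 3.44 μm/a

zinc: f(T) = -0.071·(T−10) [T>10 °C] = -1.0011
  sulphur-dioxide contribution → 0.1946 μm/a
  chloride contribution → 3.243 μm/a
  total first-year rate 3.438 μm/a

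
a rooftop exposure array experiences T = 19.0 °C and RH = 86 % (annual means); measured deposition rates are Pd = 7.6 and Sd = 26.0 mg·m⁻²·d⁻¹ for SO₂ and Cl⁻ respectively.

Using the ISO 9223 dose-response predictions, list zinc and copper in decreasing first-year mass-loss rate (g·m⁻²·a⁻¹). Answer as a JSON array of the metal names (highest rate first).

zinc: temperature factor f = -0.071·(9.0) = -0.6390
  SO₂ term: 0.0129·7.6^0.44·exp(0.046·86-0.6390) = 0.8684
  Cl⁻ term: 0.0175·26.0^0.57·exp(0.008·86+0.085·19.0) = 1.121
  sum: 0.8684 + 1.121 → r_corr = 1.99 μm/a
  mass loss = 1.99 μm/a × 7.14 g/cm³ = 14.21 g·m⁻²·a⁻¹
copper: f(T) = -0.080·(T−10) [T>10 °C] = -0.7200
  Pd branch = 0.0053·Pd^0.26·e^(0.059·RH+f) = 0.6986 μm/a
  Sd branch = 0.01025·Sd^0.27·e^(0.036·RH+0.049·T) = 1.386 μm/a
  r_corr = 0.6986 + 1.386 = 2.084 μm/a
  mass loss = 2.084 μm/a × 8.96 g/cm³ = 18.68 g·m⁻²·a⁻¹
Ordering by g·m⁻²·a⁻¹: copper (18.7) > zinc (14.2)

["copper", "zinc"]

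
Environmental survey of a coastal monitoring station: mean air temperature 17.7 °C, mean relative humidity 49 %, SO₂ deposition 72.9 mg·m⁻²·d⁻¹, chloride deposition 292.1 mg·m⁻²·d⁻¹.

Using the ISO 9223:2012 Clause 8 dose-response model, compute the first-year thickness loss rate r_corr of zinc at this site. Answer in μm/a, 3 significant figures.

zinc: temperature factor f = -0.071·(7.7) = -0.5467
  SO₂ term: 0.0129·72.9^0.44·exp(0.046·49-0.5467) = 0.4695
  Cl⁻ term: 0.0175·292.1^0.57·exp(0.008·49+0.085·17.7) = 2.965
  r_corr = 0.4695 + 2.965 = 3.435 μm/a

r_corr = 3.43 μm/a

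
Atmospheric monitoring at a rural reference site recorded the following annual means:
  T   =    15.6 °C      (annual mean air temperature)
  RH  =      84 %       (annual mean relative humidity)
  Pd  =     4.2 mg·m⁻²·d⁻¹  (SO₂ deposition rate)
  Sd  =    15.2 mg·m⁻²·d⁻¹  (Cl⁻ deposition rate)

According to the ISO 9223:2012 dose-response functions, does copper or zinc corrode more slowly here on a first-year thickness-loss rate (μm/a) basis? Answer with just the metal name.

copper: T>10 °C ⇒ hinge -0.080·(15.6−10) = -0.4480
  SO₂ term: 0.0053·4.2^0.26·exp(0.059·84-0.4480) = 0.6984
  Cl⁻ term: 0.01025·15.2^0.27·exp(0.036·84+0.049·15.6) = 0.9443
  sum: 0.6984 + 0.9443 → r_corr = 1.643 μm/a
zinc: f(T) = -0.071·(T−10) [T>10 °C] = -0.3976
  Pd branch = 0.0129·Pd^0.44·e^(0.046·RH+f) = 0.7767 μm/a
  Cl⁻ term: 0.0175·15.2^0.57·exp(0.008·84+0.085·15.6) = 0.6087
  sum: 0.7767 + 0.6087 → r_corr = 1.385 μm/a
Ordering by μm/a: copper (1.64) > zinc (1.39)

zinc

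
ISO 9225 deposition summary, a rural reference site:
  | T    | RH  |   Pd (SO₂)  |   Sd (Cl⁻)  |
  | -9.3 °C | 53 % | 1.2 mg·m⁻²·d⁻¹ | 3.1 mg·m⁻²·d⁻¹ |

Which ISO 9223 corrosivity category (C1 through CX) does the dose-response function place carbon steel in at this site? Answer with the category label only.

C1

carbon steel: T≤10 °C ⇒ hinge +0.150·(-9.3−10) = -2.8950
  Pd branch = 1.77·Pd^0.52·e^(0.02·RH+f) = 0.3106 μm/a
  Cl⁻ term: 0.102·3.1^0.62·exp(0.033·53+0.04·-9.3) = 0.8152
  sum: 0.3106 + 0.8152 → r_corr = 1.126 μm/a
Category bounds: 0…1.3 μm/a bracket r_corr ⇒ C1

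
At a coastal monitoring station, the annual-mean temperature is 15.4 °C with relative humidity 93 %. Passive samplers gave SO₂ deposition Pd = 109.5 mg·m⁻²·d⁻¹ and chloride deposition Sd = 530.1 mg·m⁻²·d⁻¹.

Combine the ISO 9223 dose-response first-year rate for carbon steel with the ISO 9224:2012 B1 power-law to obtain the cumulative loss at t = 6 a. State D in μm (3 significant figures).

carbon steel: f(T) = -0.054·(T−10) [T>10 °C] = -0.2916
  SO₂ term: 1.77·109.5^0.52·exp(0.02·93-0.2916) = 97.64
  Sd branch = 0.102·Sd^0.62·e^(0.033·RH+0.04·T) = 198.6 μm/a
  r_corr = 97.64 + 198.6 = 296.3 μm/a
Long-term exponent b (ISO 9224 Table 2, B1) = 0.523
  D(6) = 296.3 × 6^0.523 = 296.3 × 2.553 = 756.3 μm

D(6) = 756 μm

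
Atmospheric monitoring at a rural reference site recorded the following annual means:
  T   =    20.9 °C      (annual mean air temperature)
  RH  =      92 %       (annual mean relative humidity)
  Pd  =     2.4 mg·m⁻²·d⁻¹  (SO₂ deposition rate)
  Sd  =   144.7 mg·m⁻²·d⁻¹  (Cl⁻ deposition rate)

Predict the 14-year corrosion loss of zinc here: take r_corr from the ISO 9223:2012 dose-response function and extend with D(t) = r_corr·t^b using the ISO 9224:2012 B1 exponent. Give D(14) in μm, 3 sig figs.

zinc: temperature factor f = -0.071·(10.9) = -0.7739
  SO₂ term: 0.0129·2.4^0.44·exp(0.046·92-0.7739) = 0.6022
  Sd branch = 0.0175·Sd^0.57·e^(0.008·RH+0.085·T) = 3.678 μm/a
  r_corr = 0.6022 + 3.678 = 4.281 μm/a
ISO 9224: D(t) = r_corr · t^b with b = 0.813 (zinc, B1)
  D(14) = 4.281 × 14^0.813 = 4.281 × 8.547 = 36.59 μm

D(14) = 36.6 μm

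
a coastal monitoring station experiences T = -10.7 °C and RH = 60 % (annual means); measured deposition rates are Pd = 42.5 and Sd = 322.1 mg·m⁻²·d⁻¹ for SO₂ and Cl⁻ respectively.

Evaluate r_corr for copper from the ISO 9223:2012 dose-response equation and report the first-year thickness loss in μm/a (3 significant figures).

copper: temperature factor f = +0.126·(-20.7) = -2.6082
  SO₂ term: 0.0053·42.5^0.26·exp(0.059·60-2.6082) = 0.03567
  Sd branch = 0.01025·Sd^0.27·e^(0.036·RH+0.049·T) = 0.2502 μm/a
  r_corr = 0.03567 + 0.2502 = 0.2859 μm/a

r_corr = 0.286 μm/a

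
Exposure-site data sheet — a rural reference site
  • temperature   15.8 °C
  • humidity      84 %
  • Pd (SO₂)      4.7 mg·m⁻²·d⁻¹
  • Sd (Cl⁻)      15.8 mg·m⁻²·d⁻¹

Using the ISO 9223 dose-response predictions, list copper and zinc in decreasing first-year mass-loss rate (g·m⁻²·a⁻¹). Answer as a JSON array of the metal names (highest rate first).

copper: f(T) = -0.080·(T−10) [T>10 °C] = -0.4640
  sulphur-dioxide contribution → 0.7077 μm/a
  chloride contribution → 0.9636 μm/a
  ⇒ r_corr(copper) = 1.671 μm/a
  mass loss = 1.671 μm/a × 8.96 g/cm³ = 14.98 g·m⁻²·a⁻¹
zinc: f(T) = -0.071·(T−10) [T>10 °C] = -0.4118
  sulphur-dioxide contribution → 0.8046 μm/a
  chloride contribution → 0.633 μm/a
  ⇒ r_corr(zinc) = 1.438 μm/a
  mass loss = 1.438 μm/a × 7.14 g/cm³ = 10.26 g·m⁻²·a⁻¹
Ordering by g·m⁻²·a⁻¹: copper (15) > zinc (10.3)

["copper", "zinc"]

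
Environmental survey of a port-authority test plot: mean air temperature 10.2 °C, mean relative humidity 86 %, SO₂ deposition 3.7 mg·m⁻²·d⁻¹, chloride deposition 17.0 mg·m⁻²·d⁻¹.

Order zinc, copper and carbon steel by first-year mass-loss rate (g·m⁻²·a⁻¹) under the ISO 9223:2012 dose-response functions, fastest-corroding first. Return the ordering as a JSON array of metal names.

["carbon steel", "copper", "zinc"]

zinc: f(T) = -0.071·(T−10) [T>10 °C] = -0.0142
  sulphur-dioxide contribution → 1.182 μm/a
  chloride contribution → 0.4166 μm/a
  total first-year rate 1.598 μm/a
  mass loss = 1.598 μm/a × 7.14 g/cm³ = 11.41 g·m⁻²·a⁻¹
copper: f(T) = -0.080·(T−10) [T>10 °C] = -0.0160
  sulphur-dioxide contribution → 1.171 μm/a
  chloride contribution → 0.8028 μm/a
  total first-year rate 1.974 μm/a
  mass loss = 1.974 μm/a × 8.96 g/cm³ = 17.69 g·m⁻²·a⁻¹
carbon steel: f(T) = -0.054·(T−10) [T>10 °C] = -0.0108
  sulphur-dioxide contribution → 19.31 μm/a
  chloride contribution → 15.18 μm/a
  ⇒ r_corr(carbon steel) = 34.49 μm/a
  mass loss = 34.49 μm/a × 7.85 g/cm³ = 270.7 g·m⁻²·a⁻¹
Ordering by g·m⁻²·a⁻¹: carbon steel (271) > copper (17.7) > zinc (11.4)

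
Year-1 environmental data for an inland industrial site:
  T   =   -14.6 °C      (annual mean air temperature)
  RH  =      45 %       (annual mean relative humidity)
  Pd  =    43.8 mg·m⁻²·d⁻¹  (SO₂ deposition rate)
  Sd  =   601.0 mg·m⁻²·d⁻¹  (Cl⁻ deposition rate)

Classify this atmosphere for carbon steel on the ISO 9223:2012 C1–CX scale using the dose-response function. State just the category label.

carbon steel: T≤10 °C ⇒ hinge +0.150·(-14.6−10) = -3.6900
  Pd branch = 1.77·Pd^0.52·e^(0.02·RH+f) = 0.776 μm/a
  Sd branch = 0.102·Sd^0.62·e^(0.033·RH+0.04·T) = 13.27 μm/a
  r_corr = 0.776 + 13.27 = 14.04 μm/a
14 μm/a falls in (1.3, 25] for carbon steel → category C2

C2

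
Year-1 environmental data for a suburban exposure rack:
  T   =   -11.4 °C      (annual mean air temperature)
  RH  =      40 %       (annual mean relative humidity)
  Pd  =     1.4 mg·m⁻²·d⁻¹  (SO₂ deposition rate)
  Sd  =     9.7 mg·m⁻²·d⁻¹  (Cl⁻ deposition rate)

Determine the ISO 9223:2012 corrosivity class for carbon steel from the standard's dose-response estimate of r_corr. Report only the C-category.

C1

carbon steel: f(T) = +0.150·(T−10) [T≤10 °C] = -3.2100
  SO₂ term: 1.77·1.4^0.52·exp(0.02·40-3.2100) = 0.1894
  Sd branch = 0.102·Sd^0.62·e^(0.033·RH+0.04·T) = 0.99 μm/a
  r_corr = 0.1894 + 0.99 = 1.179 μm/a
1.18 μm/a falls in (0, 1.3] for carbon steel → category C1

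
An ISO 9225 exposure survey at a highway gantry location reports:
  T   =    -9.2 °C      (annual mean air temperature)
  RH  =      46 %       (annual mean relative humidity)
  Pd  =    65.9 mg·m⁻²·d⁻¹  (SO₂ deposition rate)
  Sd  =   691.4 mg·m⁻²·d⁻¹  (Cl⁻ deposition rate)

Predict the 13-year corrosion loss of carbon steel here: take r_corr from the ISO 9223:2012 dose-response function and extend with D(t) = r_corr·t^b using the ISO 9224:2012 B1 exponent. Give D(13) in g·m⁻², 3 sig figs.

D(13) = 623 g·m⁻²

carbon steel: T≤10 °C ⇒ hinge +0.150·(-9.2−10) = -2.8800
  Pd branch = 1.77·Pd^0.52·e^(0.02·RH+f) = 2.201 μm/a
  Sd branch = 0.102·Sd^0.62·e^(0.033·RH+0.04·T) = 18.56 μm/a
  r_corr = 2.201 + 18.56 = 20.76 μm/a
ISO 9224: D(t) = r_corr · t^b with b = 0.523 (carbon steel, B1)
  D(13) = 20.76 × 13^0.523 = 20.76 × 3.825 = 79.42 μm
  Mass loss = 79.42 μm × 7.85 g/cm³ = 623.4 g·m⁻²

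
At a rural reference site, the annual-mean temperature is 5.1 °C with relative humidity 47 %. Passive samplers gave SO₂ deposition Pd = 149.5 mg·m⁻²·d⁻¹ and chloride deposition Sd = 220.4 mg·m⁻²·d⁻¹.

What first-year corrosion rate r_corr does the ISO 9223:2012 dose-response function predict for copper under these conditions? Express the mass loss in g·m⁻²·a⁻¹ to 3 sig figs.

r_corr = 4.26 g·m⁻²·a⁻¹

copper: T≤10 °C ⇒ hinge +0.126·(5.1−10) = -0.6174
  SO₂ term: 0.0053·149.5^0.26·exp(0.059·47-0.6174) = 0.1682
  Cl⁻ term: 0.01025·220.4^0.27·exp(0.036·47+0.049·5.1) = 0.3067
  r_corr = 0.1682 + 0.3067 = 0.4749 μm/a
Convert to mass loss: 0.4749 μm/a × 8.96 g/cm³ = 4.255 g·m⁻²·a⁻¹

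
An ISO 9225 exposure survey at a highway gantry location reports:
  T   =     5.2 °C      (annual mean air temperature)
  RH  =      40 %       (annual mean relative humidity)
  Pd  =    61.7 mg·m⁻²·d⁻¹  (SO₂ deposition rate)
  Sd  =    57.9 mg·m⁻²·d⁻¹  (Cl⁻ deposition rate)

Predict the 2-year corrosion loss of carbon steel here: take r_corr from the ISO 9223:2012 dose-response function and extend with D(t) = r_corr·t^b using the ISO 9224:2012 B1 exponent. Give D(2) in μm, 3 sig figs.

D(2) = 31.9 μm

carbon steel: temperature factor f = +0.150·(-4.8) = -0.7200
  sulphur-dioxide contribution → 16.36 μm/a
  chloride contribution → 5.822 μm/a
  ⇒ r_corr(carbon steel) = 22.18 μm/a
ISO 9224: D(t) = r_corr · t^b with b = 0.523 (carbon steel, B1)
  D(2) = 22.18 × 2^0.523 = 22.18 × 1.437 = 31.87 μm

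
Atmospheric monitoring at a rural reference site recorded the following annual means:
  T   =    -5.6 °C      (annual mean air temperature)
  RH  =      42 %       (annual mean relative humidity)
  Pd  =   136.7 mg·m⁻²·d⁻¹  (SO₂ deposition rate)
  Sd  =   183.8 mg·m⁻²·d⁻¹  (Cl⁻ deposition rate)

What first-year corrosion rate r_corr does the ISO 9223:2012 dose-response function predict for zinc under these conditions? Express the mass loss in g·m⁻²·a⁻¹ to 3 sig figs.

zinc: T≤10 °C ⇒ hinge +0.038·(-5.6−10) = -0.5928
  SO₂ term: 0.0129·136.7^0.44·exp(0.046·42-0.5928) = 0.4285
  Sd branch = 0.0175·Sd^0.57·e^(0.008·RH+0.085·T) = 0.2971 μm/a
  r_corr = 0.4285 + 0.2971 = 0.7256 μm/a
Convert to mass loss: 0.7256 μm/a × 7.14 g/cm³ = 5.181 g·m⁻²·a⁻¹

r_corr = 5.18 g·m⁻²·a⁻¹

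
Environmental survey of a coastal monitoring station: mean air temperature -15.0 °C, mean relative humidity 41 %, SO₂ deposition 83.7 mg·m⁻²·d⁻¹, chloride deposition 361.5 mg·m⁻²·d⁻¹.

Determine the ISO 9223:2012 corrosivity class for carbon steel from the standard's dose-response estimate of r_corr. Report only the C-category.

C2

carbon steel: T≤10 °C ⇒ hinge +0.150·(-15.0−10) = -3.7500
  sulphur-dioxide contribution → 0.9447 μm/a
  chloride contribution → 8.349 μm/a
  ⇒ r_corr(carbon steel) = 9.294 μm/a
Category bounds: 1.3…25 μm/a bracket r_corr ⇒ C2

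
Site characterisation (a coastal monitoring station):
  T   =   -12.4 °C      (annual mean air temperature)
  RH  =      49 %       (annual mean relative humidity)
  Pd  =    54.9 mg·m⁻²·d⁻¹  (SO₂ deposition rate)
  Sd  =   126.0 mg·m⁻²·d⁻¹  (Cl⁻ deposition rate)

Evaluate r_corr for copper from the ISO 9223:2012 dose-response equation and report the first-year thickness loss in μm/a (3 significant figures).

r_corr = 0.136 μm/a

copper: T≤10 °C ⇒ hinge +0.126·(-12.4−10) = -2.8224
  SO₂ term: 0.0053·54.9^0.26·exp(0.059·49-2.8224) = 0.01608
  Cl⁻ term: 0.01025·126.0^0.27·exp(0.036·49+0.049·-12.4) = 0.1202
  sum: 0.01608 + 0.1202 → r_corr = 0.1363 μm/a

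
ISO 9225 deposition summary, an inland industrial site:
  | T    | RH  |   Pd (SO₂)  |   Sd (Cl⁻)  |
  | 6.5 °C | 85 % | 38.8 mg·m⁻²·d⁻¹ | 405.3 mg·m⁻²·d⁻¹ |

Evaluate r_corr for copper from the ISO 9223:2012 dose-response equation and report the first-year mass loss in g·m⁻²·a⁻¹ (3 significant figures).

copper: f(T) = +0.126·(T−10) [T≤10 °C] = -0.4410
  SO₂ term: 0.0053·38.8^0.26·exp(0.059·85-0.4410) = 1.33
  Sd branch = 0.01025·Sd^0.27·e^(0.036·RH+0.049·T) = 1.521 μm/a
  sum: 1.33 + 1.521 → r_corr = 2.851 μm/a
Convert to mass loss: 2.851 μm/a × 8.96 g/cm³ = 25.54 g·m⁻²·a⁻¹

r_corr = 25.5 g·m⁻²·a⁻¹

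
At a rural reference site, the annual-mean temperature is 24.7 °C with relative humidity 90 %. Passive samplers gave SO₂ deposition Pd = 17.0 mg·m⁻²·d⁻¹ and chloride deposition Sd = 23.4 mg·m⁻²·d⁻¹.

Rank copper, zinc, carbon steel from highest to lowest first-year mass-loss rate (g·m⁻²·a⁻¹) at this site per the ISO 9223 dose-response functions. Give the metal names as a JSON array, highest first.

copper: f(T) = -0.080·(T−10) [T>10 °C] = -1.1760
  SO₂ term: 0.0053·17.0^0.26·exp(0.059·90-1.1760) = 0.6911
  Sd branch = 0.01025·Sd^0.27·e^(0.036·RH+0.049·T) = 2.057 μm/a
  r_corr = 0.6911 + 2.057 = 2.748 μm/a
  mass loss = 2.748 μm/a × 8.96 g/cm³ = 24.62 g·m⁻²·a⁻¹
zinc: temperature factor f = -0.071·(14.7) = -1.0437
  SO₂ term: 0.0129·17.0^0.44·exp(0.046·90-1.0437) = 0.9924
  Sd branch = 0.0175·Sd^0.57·e^(0.008·RH+0.085·T) = 1.77 μm/a
  r_corr = 0.9924 + 1.77 = 2.762 μm/a
  mass loss = 2.762 μm/a × 7.14 g/cm³ = 19.72 g·m⁻²·a⁻¹
carbon steel: f(T) = -0.054·(T−10) [T>10 °C] = -0.7938
  Pd branch = 1.77·Pd^0.52·e^(0.02·RH+f) = 21.12 μm/a
  Sd branch = 0.102·Sd^0.62·e^(0.033·RH+0.04·T) = 37.71 μm/a
  r_corr = 21.12 + 37.71 = 58.83 μm/a
  mass loss = 58.83 μm/a × 7.85 g/cm³ = 461.9 g·m⁻²·a⁻¹
Ordering by g·m⁻²·a⁻¹: carbon steel (462) > copper (24.6) > zinc (19.7)

["carbon steel", "copper", "zinc"]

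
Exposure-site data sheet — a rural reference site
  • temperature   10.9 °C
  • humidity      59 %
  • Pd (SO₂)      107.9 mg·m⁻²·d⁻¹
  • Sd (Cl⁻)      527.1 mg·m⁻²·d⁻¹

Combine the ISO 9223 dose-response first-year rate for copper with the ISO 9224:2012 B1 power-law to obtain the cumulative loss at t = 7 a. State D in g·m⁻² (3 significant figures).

copper: temperature factor f = -0.080·(0.9) = -0.0720
  SO₂ term: 0.0053·107.9^0.26·exp(0.059·59-0.0720) = 0.5412
  Cl⁻ term: 0.01025·527.1^0.27·exp(0.036·59+0.049·10.9) = 0.7944
  r_corr = 0.5412 + 0.7944 = 1.336 μm/a
ISO 9224: D(t) = r_corr · t^b with b = 0.667 (copper, B1)
  D(7) = 1.336 × 7^0.667 = 1.336 × 3.662 = 4.891 μm
  Mass loss = 4.891 μm × 8.96 g/cm³ = 43.82 g·m⁻²

D(7) = 43.8 g·m⁻²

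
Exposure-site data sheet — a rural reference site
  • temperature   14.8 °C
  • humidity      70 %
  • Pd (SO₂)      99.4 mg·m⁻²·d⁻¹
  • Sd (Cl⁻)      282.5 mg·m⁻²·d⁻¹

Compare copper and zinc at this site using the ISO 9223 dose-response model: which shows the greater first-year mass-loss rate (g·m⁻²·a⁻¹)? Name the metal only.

copper: temperature factor f = -0.080·(4.8) = -0.3840
  sulphur-dioxide contribution → 0.7421 μm/a
  chloride contribution → 1.207 μm/a
  ⇒ r_corr(copper) = 1.95 μm/a
  mass loss = 1.95 μm/a × 8.96 g/cm³ = 17.47 g·m⁻²·a⁻¹
zinc: T>10 °C ⇒ hinge -0.071·(14.8−10) = -0.3408
  sulphur-dioxide contribution → 1.737 μm/a
  chloride contribution → 2.689 μm/a
  ⇒ r_corr(zinc) = 4.427 μm/a
  mass loss = 4.427 μm/a × 7.14 g/cm³ = 31.61 g·m⁻²·a⁻¹
Ordering by g·m⁻²·a⁻¹: zinc (31.6) > copper (17.5)

zinc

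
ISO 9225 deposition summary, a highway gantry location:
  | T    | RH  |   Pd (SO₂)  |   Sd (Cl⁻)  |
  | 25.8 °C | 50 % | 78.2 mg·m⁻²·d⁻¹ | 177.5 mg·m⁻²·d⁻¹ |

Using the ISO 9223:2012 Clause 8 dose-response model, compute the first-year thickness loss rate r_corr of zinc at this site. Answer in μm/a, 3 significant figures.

zinc: T>10 °C ⇒ hinge -0.071·(25.8−10) = -1.1218
  SO₂ term: 0.0129·78.2^0.44·exp(0.046·50-1.1218) = 0.2853
  Sd branch = 0.0175·Sd^0.57·e^(0.008·RH+0.085·T) = 4.479 μm/a
  sum: 0.2853 + 4.479 → r_corr = 4.765 μm/a

r_corr = 4.76 μm/a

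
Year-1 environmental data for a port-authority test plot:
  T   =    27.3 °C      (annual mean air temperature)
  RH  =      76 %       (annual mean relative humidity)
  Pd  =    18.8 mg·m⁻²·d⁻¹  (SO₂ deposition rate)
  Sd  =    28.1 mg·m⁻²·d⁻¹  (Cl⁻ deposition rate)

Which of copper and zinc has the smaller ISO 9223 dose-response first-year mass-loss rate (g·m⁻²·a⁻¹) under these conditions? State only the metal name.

copper

copper: f(T) = -0.080·(T−10) [T>10 °C] = -1.3840
  SO₂ term: 0.0053·18.8^0.26·exp(0.059·76-1.3840) = 0.2523
  Cl⁻ term: 0.01025·28.1^0.27·exp(0.036·76+0.049·27.3) = 1.483
  sum: 0.2523 + 1.483 → r_corr = 1.735 μm/a
  mass loss = 1.735 μm/a × 8.96 g/cm³ = 15.55 g·m⁻²·a⁻¹
zinc: temperature factor f = -0.071·(17.3) = -1.2283
  Pd branch = 0.0129·Pd^0.44·e^(0.046·RH+f) = 0.453 μm/a
  Cl⁻ term: 0.0175·28.1^0.57·exp(0.008·76+0.085·27.3) = 2.191
  sum: 0.453 + 2.191 → r_corr = 2.644 μm/a
  mass loss = 2.644 μm/a × 7.14 g/cm³ = 18.88 g·m⁻²·a⁻¹
Ordering by g·m⁻²·a⁻¹: zinc (18.9) > copper (15.5)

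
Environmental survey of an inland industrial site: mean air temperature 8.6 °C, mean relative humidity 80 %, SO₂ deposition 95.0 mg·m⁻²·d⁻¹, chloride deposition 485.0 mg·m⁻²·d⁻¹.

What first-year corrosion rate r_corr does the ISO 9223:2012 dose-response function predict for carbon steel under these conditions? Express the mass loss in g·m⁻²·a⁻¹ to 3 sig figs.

carbon steel: temperature factor f = +0.150·(-1.4) = -0.2100
  SO₂ term: 1.77·95.0^0.52·exp(0.02·80-0.2100) = 75.87
  Cl⁻ term: 0.102·485.0^0.62·exp(0.033·80+0.04·8.6) = 93.26
  r_corr = 75.87 + 93.26 = 169.1 μm/a
Convert to mass loss: 169.1 μm/a × 7.85 g/cm³ = 1328 g·m⁻²·a⁻¹

r_corr = 1.33e+03 g·m⁻²·a⁻¹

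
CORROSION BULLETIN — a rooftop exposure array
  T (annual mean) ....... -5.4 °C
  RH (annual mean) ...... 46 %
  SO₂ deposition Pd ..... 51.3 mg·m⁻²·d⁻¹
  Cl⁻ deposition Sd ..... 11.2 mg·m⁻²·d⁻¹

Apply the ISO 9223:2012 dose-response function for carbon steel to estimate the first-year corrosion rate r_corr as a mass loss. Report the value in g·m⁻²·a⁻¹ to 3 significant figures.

r_corr = 40.0 g·m⁻²·a⁻¹

carbon steel: temperature factor f = +0.150·(-15.4) = -2.3100
  sulphur-dioxide contribution → 3.416 μm/a
  chloride contribution → 1.677 μm/a
  ⇒ r_corr(carbon steel) = 5.094 μm/a
Convert to mass loss: 5.094 μm/a × 7.85 g/cm³ = 39.98 g·m⁻²·a⁻¹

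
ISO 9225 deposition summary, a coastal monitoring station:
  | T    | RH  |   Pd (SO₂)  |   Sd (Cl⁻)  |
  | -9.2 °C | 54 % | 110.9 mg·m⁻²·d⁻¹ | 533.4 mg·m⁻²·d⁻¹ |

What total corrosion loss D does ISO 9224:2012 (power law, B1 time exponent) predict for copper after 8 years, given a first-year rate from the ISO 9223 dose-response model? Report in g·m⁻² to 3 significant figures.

copper: temperature factor f = +0.126·(-19.2) = -2.4192
  SO₂ term: 0.0053·110.9^0.26·exp(0.059·54-2.4192) = 0.03881
  Cl⁻ term: 0.01025·533.4^0.27·exp(0.036·54+0.049·-9.2) = 0.2486
  r_corr = 0.03881 + 0.2486 = 0.2874 μm/a
Long-term exponent b (ISO 9224 Table 2, B1) = 0.667
  D(8) = 0.2874 × 8^0.667 = 0.2874 × 4.003 = 1.15 μm
  Mass loss = 1.15 μm × 8.96 g/cm³ = 10.31 g·m⁻²

D(8) = 10.3 g·m⁻²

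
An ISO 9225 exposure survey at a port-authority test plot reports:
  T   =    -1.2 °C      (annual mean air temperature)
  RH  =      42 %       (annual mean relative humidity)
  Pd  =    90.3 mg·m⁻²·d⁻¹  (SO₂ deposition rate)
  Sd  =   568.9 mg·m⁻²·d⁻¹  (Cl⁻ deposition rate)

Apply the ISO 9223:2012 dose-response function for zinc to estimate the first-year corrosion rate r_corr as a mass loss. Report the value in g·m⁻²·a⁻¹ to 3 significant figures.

zinc: f(T) = +0.038·(T−10) [T≤10 °C] = -0.4256
  sulphur-dioxide contribution → 0.422 μm/a
  chloride contribution → 0.8223 μm/a
  ⇒ r_corr(zinc) = 1.244 μm/a
Convert to mass loss: 1.244 μm/a × 7.14 g/cm³ = 8.884 g·m⁻²·a⁻¹

r_corr = 8.88 g·m⁻²·a⁻¹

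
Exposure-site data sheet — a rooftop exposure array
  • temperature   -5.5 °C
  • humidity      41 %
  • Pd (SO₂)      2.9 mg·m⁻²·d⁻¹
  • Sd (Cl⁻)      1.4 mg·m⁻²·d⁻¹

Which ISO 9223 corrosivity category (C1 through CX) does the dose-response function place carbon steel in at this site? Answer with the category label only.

carbon steel: f(T) = +0.150·(T−10) [T≤10 °C] = -2.3250
  sulphur-dioxide contribution → 0.6836 μm/a
  chloride contribution → 0.3902 μm/a
  total first-year rate 1.074 μm/a
ISO 9223 Table 2 (carbon steel): 0 < 1.07 ≤ 1.3 μm/a ⇒ C1

C1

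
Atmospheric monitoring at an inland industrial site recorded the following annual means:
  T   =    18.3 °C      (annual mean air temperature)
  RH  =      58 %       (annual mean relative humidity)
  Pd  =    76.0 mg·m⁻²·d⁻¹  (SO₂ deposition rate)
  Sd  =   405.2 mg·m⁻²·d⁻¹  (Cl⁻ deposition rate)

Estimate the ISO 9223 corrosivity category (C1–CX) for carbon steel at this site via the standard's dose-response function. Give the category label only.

C5

carbon steel: temperature factor f = -0.054·(8.3) = -0.4482
  Pd branch = 1.77·Pd^0.52·e^(0.02·RH+f) = 34.29 μm/a
  Sd branch = 0.102·Sd^0.62·e^(0.033·RH+0.04·T) = 59.5 μm/a
  r_corr = 34.29 + 59.5 = 93.78 μm/a
93.8 μm/a falls in (80, 200] for carbon steel → category C5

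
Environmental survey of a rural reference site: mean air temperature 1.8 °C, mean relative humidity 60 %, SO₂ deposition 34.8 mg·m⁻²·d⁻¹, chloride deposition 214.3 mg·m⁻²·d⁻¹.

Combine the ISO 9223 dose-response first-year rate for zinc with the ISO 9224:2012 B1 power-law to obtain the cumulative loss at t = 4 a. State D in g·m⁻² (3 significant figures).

zinc: f(T) = +0.038·(T−10) [T≤10 °C] = -0.3116
  Pd branch = 0.0129·Pd^0.44·e^(0.046·RH+f) = 0.7116 μm/a
  Sd branch = 0.0175·Sd^0.57·e^(0.008·RH+0.085·T) = 0.7025 μm/a
  sum: 0.7116 + 0.7025 → r_corr = 1.414 μm/a
ISO 9224: D(t) = r_corr · t^b with b = 0.813 (zinc, B1)
  D(4) = 1.414 × 4^0.813 = 1.414 × 3.087 = 4.364 μm
  Mass loss = 4.364 μm × 7.14 g/cm³ = 31.16 g·m⁻²

D(4) = 31.2 g·m⁻²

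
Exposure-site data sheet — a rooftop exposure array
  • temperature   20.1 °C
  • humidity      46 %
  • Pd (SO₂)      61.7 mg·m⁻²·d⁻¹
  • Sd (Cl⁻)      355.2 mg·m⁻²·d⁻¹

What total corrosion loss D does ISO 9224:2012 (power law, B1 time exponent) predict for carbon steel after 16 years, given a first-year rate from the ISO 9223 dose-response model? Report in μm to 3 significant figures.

D(16) = 263 μm

carbon steel: f(T) = -0.054·(T−10) [T>10 °C] = -0.5454
  SO₂ term: 1.77·61.7^0.52·exp(0.02·46-0.5454) = 21.96
  Cl⁻ term: 0.102·355.2^0.62·exp(0.033·46+0.04·20.1) = 39.66
  r_corr = 21.96 + 39.66 = 61.62 μm/a
Long-term exponent b (ISO 9224 Table 2, B1) = 0.523
  D(16) = 61.62 × 16^0.523 = 61.62 × 4.263 = 262.7 μm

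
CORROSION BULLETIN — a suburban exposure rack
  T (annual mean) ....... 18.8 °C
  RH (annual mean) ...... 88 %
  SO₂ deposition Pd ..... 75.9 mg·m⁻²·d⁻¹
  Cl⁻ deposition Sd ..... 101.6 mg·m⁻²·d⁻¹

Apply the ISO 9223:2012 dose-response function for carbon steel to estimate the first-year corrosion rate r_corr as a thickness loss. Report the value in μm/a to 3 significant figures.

r_corr = 130 μm/a

carbon steel: f(T) = -0.054·(T−10) [T>10 °C] = -0.4752
  sulphur-dioxide contribution → 60.77 μm/a
  chloride contribution → 69.29 μm/a
  ⇒ r_corr(carbon steel) = 130.1 μm/a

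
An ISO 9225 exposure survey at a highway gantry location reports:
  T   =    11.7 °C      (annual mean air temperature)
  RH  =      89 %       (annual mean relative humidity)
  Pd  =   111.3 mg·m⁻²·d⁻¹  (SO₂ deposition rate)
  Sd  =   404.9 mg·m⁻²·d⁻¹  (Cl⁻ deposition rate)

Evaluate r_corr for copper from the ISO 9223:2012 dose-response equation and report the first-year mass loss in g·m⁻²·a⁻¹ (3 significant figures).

r_corr = 47.2 g·m⁻²·a⁻¹

copper: f(T) = -0.080·(T−10) [T>10 °C] = -0.1360
  sulphur-dioxide contribution → 3.005 μm/a
  chloride contribution → 2.266 μm/a
  ⇒ r_corr(copper) = 5.27 μm/a
Convert to mass loss: 5.27 μm/a × 8.96 g/cm³ = 47.22 g·m⁻²·a⁻¹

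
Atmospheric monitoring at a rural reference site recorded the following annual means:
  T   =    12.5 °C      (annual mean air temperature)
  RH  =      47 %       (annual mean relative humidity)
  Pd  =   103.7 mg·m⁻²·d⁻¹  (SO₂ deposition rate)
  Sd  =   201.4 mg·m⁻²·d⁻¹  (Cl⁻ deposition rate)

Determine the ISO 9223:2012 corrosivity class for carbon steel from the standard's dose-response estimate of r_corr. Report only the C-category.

C4

carbon steel: T>10 °C ⇒ hinge -0.054·(12.5−10) = -0.1350
  SO₂ term: 1.77·103.7^0.52·exp(0.02·47-0.1350) = 44.24
  Sd branch = 0.102·Sd^0.62·e^(0.033·RH+0.04·T) = 21.27 μm/a
  sum: 44.24 + 21.27 → r_corr = 65.51 μm/a
ISO 9223 Table 2 (carbon steel): 50 < 65.5 ≤ 80 μm/a ⇒ C4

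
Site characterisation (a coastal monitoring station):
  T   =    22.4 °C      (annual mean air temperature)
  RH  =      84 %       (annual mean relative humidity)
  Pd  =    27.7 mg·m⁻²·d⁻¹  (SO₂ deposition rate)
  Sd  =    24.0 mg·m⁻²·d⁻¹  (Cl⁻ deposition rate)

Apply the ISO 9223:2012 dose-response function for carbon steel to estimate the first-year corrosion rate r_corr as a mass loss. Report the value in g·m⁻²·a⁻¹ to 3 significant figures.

r_corr = 440 g·m⁻²·a⁻¹

carbon steel: T>10 °C ⇒ hinge -0.054·(22.4−10) = -0.6696
  SO₂ term: 1.77·27.7^0.52·exp(0.02·84-0.6696) = 27.34
  Sd branch = 0.102·Sd^0.62·e^(0.033·RH+0.04·T) = 28.66 μm/a
  r_corr = 27.34 + 28.66 = 56.01 μm/a
Convert to mass loss: 56.01 μm/a × 7.85 g/cm³ = 439.7 g·m⁻²·a⁻¹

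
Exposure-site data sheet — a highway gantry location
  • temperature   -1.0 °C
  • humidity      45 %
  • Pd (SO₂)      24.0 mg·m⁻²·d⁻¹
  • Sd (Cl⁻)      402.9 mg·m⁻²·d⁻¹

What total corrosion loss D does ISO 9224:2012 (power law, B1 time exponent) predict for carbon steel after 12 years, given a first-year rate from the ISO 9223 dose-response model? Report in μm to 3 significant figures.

carbon steel: T≤10 °C ⇒ hinge +0.150·(-1.0−10) = -1.6500
  sulphur-dioxide contribution → 4.365 μm/a
  chloride contribution → 17.84 μm/a
  total first-year rate 22.2 μm/a
Power-law: D(12) = r_corr · 12^0.523
  D(12) = 22.2 × 12^0.523 = 22.2 × 3.668 = 81.44 μm

D(12) = 81.4 μm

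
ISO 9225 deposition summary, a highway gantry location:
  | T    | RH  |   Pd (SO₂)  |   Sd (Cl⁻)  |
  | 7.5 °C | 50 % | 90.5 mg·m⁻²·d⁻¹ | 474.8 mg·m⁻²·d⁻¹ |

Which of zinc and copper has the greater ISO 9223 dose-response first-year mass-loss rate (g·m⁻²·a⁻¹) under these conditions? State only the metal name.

zinc

zinc: temperature factor f = +0.038·(-2.5) = -0.0950
  Pd branch = 0.0129·Pd^0.44·e^(0.046·RH+f) = 0.8494 μm/a
  Cl⁻ term: 0.0175·474.8^0.57·exp(0.008·50+0.085·7.5) = 1.657
  r_corr = 0.8494 + 1.657 = 2.506 μm/a
  mass loss = 2.506 μm/a × 7.14 g/cm³ = 17.89 g·m⁻²·a⁻¹
copper: f(T) = +0.126·(T−10) [T≤10 °C] = -0.3150
  SO₂ term: 0.0053·90.5^0.26·exp(0.059·50-0.3150) = 0.2384
  Sd branch = 0.01025·Sd^0.27·e^(0.036·RH+0.049·T) = 0.4728 μm/a
  r_corr = 0.2384 + 0.4728 = 0.7113 μm/a
  mass loss = 0.7113 μm/a × 8.96 g/cm³ = 6.373 g·m⁻²·a⁻¹
Ordering by g·m⁻²·a⁻¹: zinc (17.9) > copper (6.37)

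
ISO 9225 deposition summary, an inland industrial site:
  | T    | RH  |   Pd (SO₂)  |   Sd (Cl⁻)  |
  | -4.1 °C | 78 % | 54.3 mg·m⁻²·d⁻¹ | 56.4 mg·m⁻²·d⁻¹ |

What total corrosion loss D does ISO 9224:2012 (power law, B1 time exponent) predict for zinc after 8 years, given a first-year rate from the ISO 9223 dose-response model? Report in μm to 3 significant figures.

zinc: T≤10 °C ⇒ hinge +0.038·(-4.1−10) = -0.5358
  SO₂ term: 0.0129·54.3^0.44·exp(0.046·78-0.5358) = 1.583
  Sd branch = 0.0175·Sd^0.57·e^(0.008·RH+0.085·T) = 0.2296 μm/a
  sum: 1.583 + 0.2296 → r_corr = 1.812 μm/a
Power-law: D(8) = r_corr · 8^0.813
  D(8) = 1.812 × 8^0.813 = 1.812 × 5.423 = 9.828 μm

D(8) = 9.83 μm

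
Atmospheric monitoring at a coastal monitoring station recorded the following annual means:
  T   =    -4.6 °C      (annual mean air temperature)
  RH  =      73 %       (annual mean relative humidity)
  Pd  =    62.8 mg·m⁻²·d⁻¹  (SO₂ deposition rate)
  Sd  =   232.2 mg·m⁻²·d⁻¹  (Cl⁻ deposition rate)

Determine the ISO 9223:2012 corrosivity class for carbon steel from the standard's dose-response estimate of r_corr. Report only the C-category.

C3

carbon steel: temperature factor f = +0.150·(-14.6) = -2.1900
  Pd branch = 1.77·Pd^0.52·e^(0.02·RH+f) = 7.343 μm/a
  Cl⁻ term: 0.102·232.2^0.62·exp(0.033·73+0.04·-4.6) = 27.65
  sum: 7.343 + 27.65 → r_corr = 35 μm/a
Category bounds: 25…50 μm/a bracket r_corr ⇒ C3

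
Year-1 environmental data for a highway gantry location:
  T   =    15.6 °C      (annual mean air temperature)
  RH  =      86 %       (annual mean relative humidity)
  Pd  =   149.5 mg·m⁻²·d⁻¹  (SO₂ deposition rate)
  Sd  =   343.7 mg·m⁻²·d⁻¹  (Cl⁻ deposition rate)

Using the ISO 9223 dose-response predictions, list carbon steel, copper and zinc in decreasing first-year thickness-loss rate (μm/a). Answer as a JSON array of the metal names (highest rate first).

["carbon steel", "zinc", "copper"]

carbon steel: temperature factor f = -0.054·(5.6) = -0.3024
  sulphur-dioxide contribution → 98.73 μm/a
  chloride contribution → 121.5 μm/a
  ⇒ r_corr(carbon steel) = 220.2 μm/a
copper: T>10 °C ⇒ hinge -0.080·(15.6−10) = -0.4480
  sulphur-dioxide contribution → 1.989 μm/a
  chloride contribution → 2.355 μm/a
  total first-year rate 4.345 μm/a
zinc: temperature factor f = -0.071·(5.6) = -0.3976
  sulphur-dioxide contribution → 4.1 μm/a
  chloride contribution → 3.659 μm/a
  total first-year rate 7.759 μm/a
Ordering by μm/a: carbon steel (220) > zinc (7.76) > copper (4.34)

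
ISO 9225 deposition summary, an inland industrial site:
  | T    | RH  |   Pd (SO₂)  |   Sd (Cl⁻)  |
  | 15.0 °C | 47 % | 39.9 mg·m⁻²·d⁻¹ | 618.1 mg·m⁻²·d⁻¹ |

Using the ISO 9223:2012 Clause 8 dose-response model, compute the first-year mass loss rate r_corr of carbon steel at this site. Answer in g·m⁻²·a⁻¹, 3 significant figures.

r_corr = 555 g·m⁻²·a⁻¹

carbon steel: T>10 °C ⇒ hinge -0.054·(15.0−10) = -0.2700
  Pd branch = 1.77·Pd^0.52·e^(0.02·RH+f) = 23.52 μm/a
  Sd branch = 0.102·Sd^0.62·e^(0.033·RH+0.04·T) = 47.12 μm/a
  sum: 23.52 + 47.12 → r_corr = 70.64 μm/a
Convert to mass loss: 70.64 μm/a × 7.85 g/cm³ = 554.5 g·m⁻²·a⁻¹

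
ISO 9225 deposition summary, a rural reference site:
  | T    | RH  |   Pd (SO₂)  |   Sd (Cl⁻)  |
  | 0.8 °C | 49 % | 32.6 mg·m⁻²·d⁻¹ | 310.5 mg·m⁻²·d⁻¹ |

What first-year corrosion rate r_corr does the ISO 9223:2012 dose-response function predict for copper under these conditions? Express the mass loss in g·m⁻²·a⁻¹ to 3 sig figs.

r_corr = 3.29 g·m⁻²·a⁻¹

copper: T≤10 °C ⇒ hinge +0.126·(0.8−10) = -1.1592
  sulphur-dioxide contribution → 0.0741 μm/a
  chloride contribution → 0.2929 μm/a
  ⇒ r_corr(copper) = 0.367 μm/a
Convert to mass loss: 0.367 μm/a × 8.96 g/cm³ = 3.288 g·m⁻²·a⁻¹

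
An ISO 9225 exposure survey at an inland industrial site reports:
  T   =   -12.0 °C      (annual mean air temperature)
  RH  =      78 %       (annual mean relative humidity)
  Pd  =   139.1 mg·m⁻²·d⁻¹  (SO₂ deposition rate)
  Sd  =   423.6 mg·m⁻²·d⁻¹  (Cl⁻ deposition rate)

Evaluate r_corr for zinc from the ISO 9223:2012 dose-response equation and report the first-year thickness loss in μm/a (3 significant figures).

zinc: temperature factor f = +0.038·(-22.0) = -0.8360
  Pd branch = 0.0129·Pd^0.44·e^(0.046·RH+f) = 1.774 μm/a
  Cl⁻ term: 0.0175·423.6^0.57·exp(0.008·78+0.085·-12.0) = 0.3702
  sum: 1.774 + 0.3702 → r_corr = 2.144 μm/a

r_corr = 2.14 μm/a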